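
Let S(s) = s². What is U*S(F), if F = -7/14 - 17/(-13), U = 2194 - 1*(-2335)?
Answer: 1997289/676 ≈ 2954.6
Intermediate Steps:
U = 4529 (U = 2194 + 2335 = 4529)
F = 21/26 (F = -7*1/14 - 17*(-1/13) = -½ + 17/13 = 21/26 ≈ 0.80769)
U*S(F) = 4529*(21/26)² = 4529*(441/676) = 1997289/676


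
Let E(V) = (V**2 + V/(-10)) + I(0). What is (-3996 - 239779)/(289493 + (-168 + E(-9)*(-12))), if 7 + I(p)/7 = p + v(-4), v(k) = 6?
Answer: -1218875/1442131 ≈ -0.84519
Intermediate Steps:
I(p) = -7 + 7*p (I(p) = -49 + 7*(p + 6) = -49 + 7*(6 + p) = -49 + (42 + 7*p) = -7 + 7*p)
E(V) = -7 + V**2 - V/10 (E(V) = (V**2 + V/(-10)) + (-7 + 7*0) = (V**2 - V/10) + (-7 + 0) = (V**2 - V/10) - 7 = -7 + V**2 - V/10)
(-3996 - 239779)/(289493 + (-168 + E(-9)*(-12))) = (-3996 - 239779)/(289493 + (-168 + (-7 + (-9)**2 - 1/10*(-9))*(-12))) = -243775/(289493 + (-168 + (-7 + 81 + 9/10)*(-12))) = -243775/(289493 + (-168 + (749/10)*(-12))) = -243775/(289493 + (-168 - 4494/5)) = -243775/(289493 - 5334/5) = -243775/1442131/5 = -243775*5/1442131 = -1218875/1442131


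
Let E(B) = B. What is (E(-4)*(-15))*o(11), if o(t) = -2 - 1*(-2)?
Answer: 0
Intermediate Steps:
o(t) = 0 (o(t) = -2 + 2 = 0)
(E(-4)*(-15))*o(11) = -4*(-15)*0 = 60*0 = 0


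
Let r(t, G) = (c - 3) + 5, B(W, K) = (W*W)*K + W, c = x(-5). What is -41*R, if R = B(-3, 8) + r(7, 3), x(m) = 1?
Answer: -2952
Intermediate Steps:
c = 1
B(W, K) = W + K*W**2 (B(W, K) = W**2*K + W = K*W**2 + W = W + K*W**2)
r(t, G) = 3 (r(t, G) = (1 - 3) + 5 = -2 + 5 = 3)
R = 72 (R = -3*(1 + 8*(-3)) + 3 = -3*(1 - 24) + 3 = -3*(-23) + 3 = 69 + 3 = 72)
-41*R = -41*72 = -2952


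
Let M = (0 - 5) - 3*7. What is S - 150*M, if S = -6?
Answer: 3894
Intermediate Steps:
M = -26 (M = -5 - 21 = -26)
S - 150*M = -6 - 150*(-26) = -6 + 3900 = 3894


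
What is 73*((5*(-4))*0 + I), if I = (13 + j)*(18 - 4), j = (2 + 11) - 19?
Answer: 7154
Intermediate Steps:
j = -6 (j = 13 - 19 = -6)
I = 98 (I = (13 - 6)*(18 - 4) = 7*14 = 98)
73*((5*(-4))*0 + I) = 73*((5*(-4))*0 + 98) = 73*(-20*0 + 98) = 73*(0 + 98) = 73*98 = 7154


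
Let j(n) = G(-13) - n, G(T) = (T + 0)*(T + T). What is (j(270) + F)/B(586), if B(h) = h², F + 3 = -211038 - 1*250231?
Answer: -115301/85849 ≈ -1.3431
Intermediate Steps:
F = -461272 (F = -3 + (-211038 - 1*250231) = -3 + (-211038 - 250231) = -3 - 461269 = -461272)
G(T) = 2*T² (G(T) = T*(2*T) = 2*T²)
j(n) = 338 - n (j(n) = 2*(-13)² - n = 2*169 - n = 338 - n)
(j(270) + F)/B(586) = ((338 - 1*270) - 461272)/(586²) = ((338 - 270) - 461272)/343396 = (68 - 461272)*(1/343396) = -461204*1/343396 = -115301/85849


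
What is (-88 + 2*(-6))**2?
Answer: 10000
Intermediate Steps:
(-88 + 2*(-6))**2 = (-88 - 12)**2 = (-100)**2 = 10000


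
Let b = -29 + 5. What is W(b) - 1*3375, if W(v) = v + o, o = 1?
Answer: -3398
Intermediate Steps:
b = -24
W(v) = 1 + v (W(v) = v + 1 = 1 + v)
W(b) - 1*3375 = (1 - 24) - 1*3375 = -23 - 3375 = -3398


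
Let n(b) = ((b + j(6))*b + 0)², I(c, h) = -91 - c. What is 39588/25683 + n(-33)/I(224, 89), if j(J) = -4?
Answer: -28931821/6115 ≈ -4731.3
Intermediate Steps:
n(b) = b²*(-4 + b)² (n(b) = ((b - 4)*b + 0)² = ((-4 + b)*b + 0)² = (b*(-4 + b) + 0)² = (b*(-4 + b))² = b²*(-4 + b)²)
39588/25683 + n(-33)/I(224, 89) = 39588/25683 + ((-33)²*(-4 - 33)²)/(-91 - 1*224) = 39588*(1/25683) + (1089*(-37)²)/(-91 - 224) = 13196/8561 + (1089*1369)/(-315) = 13196/8561 + 1490841*(-1/315) = 13196/8561 - 165649/35 = -28931821/6115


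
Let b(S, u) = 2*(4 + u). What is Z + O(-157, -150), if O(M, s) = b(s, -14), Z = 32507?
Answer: 32487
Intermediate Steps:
b(S, u) = 8 + 2*u
O(M, s) = -20 (O(M, s) = 8 + 2*(-14) = 8 - 28 = -20)
Z + O(-157, -150) = 32507 - 20 = 32487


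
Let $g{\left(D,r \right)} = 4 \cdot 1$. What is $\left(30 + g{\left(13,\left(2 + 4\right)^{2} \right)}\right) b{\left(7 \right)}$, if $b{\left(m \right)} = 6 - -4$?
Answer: $340$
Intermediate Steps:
$g{\left(D,r \right)} = 4$
$b{\left(m \right)} = 10$ ($b{\left(m \right)} = 6 + 4 = 10$)
$\left(30 + g{\left(13,\left(2 + 4\right)^{2} \right)}\right) b{\left(7 \right)} = \left(30 + 4\right) 10 = 34 \cdot 10 = 340$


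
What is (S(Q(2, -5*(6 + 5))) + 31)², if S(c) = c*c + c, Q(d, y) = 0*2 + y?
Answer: 9006001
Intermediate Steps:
Q(d, y) = y (Q(d, y) = 0 + y = y)
S(c) = c + c² (S(c) = c² + c = c + c²)
(S(Q(2, -5*(6 + 5))) + 31)² = ((-5*(6 + 5))*(1 - 5*(6 + 5)) + 31)² = ((-5*11)*(1 - 5*11) + 31)² = (-55*(1 - 55) + 31)² = (-55*(-54) + 31)² = (2970 + 31)² = 3001² = 9006001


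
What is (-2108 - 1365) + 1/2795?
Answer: -9707034/2795 ≈ -3473.0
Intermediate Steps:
(-2108 - 1365) + 1/2795 = -3473 + 1/2795 = -9707034/2795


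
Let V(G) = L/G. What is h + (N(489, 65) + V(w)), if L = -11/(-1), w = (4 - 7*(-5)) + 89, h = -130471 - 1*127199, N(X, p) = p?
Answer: -32973429/128 ≈ -2.5761e+5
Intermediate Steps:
h = -257670 (h = -130471 - 127199 = -257670)
w = 128 (w = (4 + 35) + 89 = 39 + 89 = 128)
L = 11 (L = -11*(-1) = 11)
V(G) = 11/G
h + (N(489, 65) + V(w)) = -257670 + (65 + 11/128) = -257670 + 8331/128 = -32973429/128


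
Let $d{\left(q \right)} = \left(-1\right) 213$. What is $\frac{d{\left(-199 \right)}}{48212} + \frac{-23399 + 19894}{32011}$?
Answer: $- \frac{10341259}{90783196} \approx -0.11391$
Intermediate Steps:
$d{\left(q \right)} = -213$
$\frac{d{\left(-199 \right)}}{48212} + \frac{-23399 + 19894}{32011} = - \frac{213}{48212} + \frac{-23399 + 19894}{32011} = \left(-213\right) \frac{1}{48212} - \frac{3505}{32011} = - \frac{213}{48212} - \frac{3505}{32011} = - \frac{10341259}{90783196}$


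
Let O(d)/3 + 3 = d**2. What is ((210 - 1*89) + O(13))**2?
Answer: 383161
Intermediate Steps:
O(d) = -9 + 3*d**2
((210 - 1*89) + O(13))**2 = ((210 - 1*89) + (-9 + 3*13**2))**2 = ((210 - 89) + (-9 + 3*169))**2 = (121 + (-9 + 507))**2 = (121 + 498)**2 = 619**2 = 383161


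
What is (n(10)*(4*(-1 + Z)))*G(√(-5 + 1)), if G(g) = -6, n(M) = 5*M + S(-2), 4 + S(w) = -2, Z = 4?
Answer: -3168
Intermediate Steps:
S(w) = -6 (S(w) = -4 - 2 = -6)
n(M) = -6 + 5*M (n(M) = 5*M - 6 = -6 + 5*M)
(n(10)*(4*(-1 + Z)))*G(√(-5 + 1)) = ((-6 + 5*10)*(4*(-1 + 4)))*(-6) = ((-6 + 50)*(4*3))*(-6) = (44*12)*(-6) = 528*(-6) = -3168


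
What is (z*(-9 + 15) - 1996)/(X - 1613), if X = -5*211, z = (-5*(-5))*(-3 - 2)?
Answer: 1373/1334 ≈ 1.0292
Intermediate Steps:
z = -125 (z = 25*(-5) = -125)
X = -1055
(z*(-9 + 15) - 1996)/(X - 1613) = (-125*(-9 + 15) - 1996)/(-1055 - 1613) = (-125*6 - 1996)/(-2668) = (-750 - 1996)*(-1/2668) = -2746*(-1/2668) = 1373/1334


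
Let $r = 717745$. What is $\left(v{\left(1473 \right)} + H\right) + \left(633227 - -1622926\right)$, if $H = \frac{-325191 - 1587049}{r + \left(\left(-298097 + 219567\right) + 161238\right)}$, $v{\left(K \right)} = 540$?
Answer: $\frac{1806374769689}{800453} \approx 2.2567 \cdot 10^{6}$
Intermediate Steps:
$H = - \frac{1912240}{800453}$ ($H = \frac{-325191 - 1587049}{717745 + \left(\left(-298097 + 219567\right) + 161238\right)} = - \frac{1912240}{717745 + \left(-78530 + 161238\right)} = - \frac{1912240}{717745 + 82708} = - \frac{1912240}{800453} \approx -2.3889$)
$\left(v{\left(1473 \right)} + H\right) + \left(633227 - -1622926\right) = \left(540 - \frac{1912240}{800453}\right) + \left(633227 - -1622926\right) = \frac{430332380}{800453} + \left(633227 + 1622926\right) = \frac{430332380}{800453} + 2256153 = \frac{1806374769689}{800453}$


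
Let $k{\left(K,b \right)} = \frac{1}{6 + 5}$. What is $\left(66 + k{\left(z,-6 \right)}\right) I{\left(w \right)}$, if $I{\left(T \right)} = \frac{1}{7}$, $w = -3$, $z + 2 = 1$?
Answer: $\frac{727}{77} \approx 9.4416$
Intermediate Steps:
$z = -1$ ($z = -2 + 1 = -1$)
$I{\left(T \right)} = \frac{1}{7}$
$k{\left(K,b \right)} = \frac{1}{11}$
$\left(66 + k{\left(z,-6 \right)}\right) I{\left(w \right)} = \left(66 + \frac{1}{11}\right) \frac{1}{7} = \frac{727}{11} \cdot \frac{1}{7} = \frac{727}{77}$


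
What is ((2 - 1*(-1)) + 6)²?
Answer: 81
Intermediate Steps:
((2 - 1*(-1)) + 6)² = ((2 + 1) + 6)² = (3 + 6)² = 9² = 81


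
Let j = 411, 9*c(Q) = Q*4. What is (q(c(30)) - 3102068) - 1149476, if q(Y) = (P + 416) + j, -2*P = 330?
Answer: -4250882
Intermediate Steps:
P = -165 (P = -½*330 = -165)
c(Q) = 4*Q/9 (c(Q) = (Q*4)/9 = (4*Q)/9 = 4*Q/9)
q(Y) = 662 (q(Y) = (-165 + 416) + 411 = 251 + 411 = 662)
(q(c(30)) - 3102068) - 1149476 = (662 - 3102068) - 1149476 = -3101406 - 1149476 = -4250882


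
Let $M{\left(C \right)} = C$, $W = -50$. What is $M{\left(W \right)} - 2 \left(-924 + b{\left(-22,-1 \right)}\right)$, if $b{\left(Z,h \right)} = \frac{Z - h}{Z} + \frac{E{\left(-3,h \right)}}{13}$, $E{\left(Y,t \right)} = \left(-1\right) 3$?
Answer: $\frac{256907}{143} \approx 1796.6$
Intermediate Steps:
$E{\left(Y,t \right)} = -3$
$b{\left(Z,h \right)} = - \frac{3}{13} + \frac{Z - h}{Z}$ ($b{\left(Z,h \right)} = \frac{Z - h}{Z} - \frac{3}{13} = - \frac{3}{13} + \frac{Z - h}{Z}$)
$M{\left(W \right)} - 2 \left(-924 + b{\left(-22,-1 \right)}\right) = -50 - 2 \left(-924 + \left(\frac{10}{13} - - \frac{1}{-22}\right)\right) = -50 - 2 \left(-924 + \left(\frac{10}{13} - \left(-1\right) \left(- \frac{1}{22}\right)\right)\right) = -50 - 2 \left(-924 + \left(\frac{10}{13} - \frac{1}{22}\right)\right) = -50 - 2 \left(-924 + \frac{207}{286}\right) = -50 - 2 \left(- \frac{264057}{286}\right) = -50 - - \frac{264057}{143} = -50 + \frac{264057}{143} = \frac{256907}{143}$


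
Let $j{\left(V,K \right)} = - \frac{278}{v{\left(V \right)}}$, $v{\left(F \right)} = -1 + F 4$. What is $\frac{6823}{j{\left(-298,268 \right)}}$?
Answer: $\frac{8139839}{278} \approx 29280.0$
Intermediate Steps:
$v{\left(F \right)} = -1 + 4 F$
$j{\left(V,K \right)} = - \frac{278}{-1 + 4 V}$
$\frac{6823}{j{\left(-298,268 \right)}} = \frac{6823}{\left(-278\right) \frac{1}{-1 + 4 \left(-298\right)}} = \frac{6823}{\left(-278\right) \frac{1}{-1 - 1192}} = \frac{6823}{\left(-278\right) \frac{1}{-1193}} = \frac{6823}{\left(-278\right) \left(- \frac{1}{1193}\right)} = \frac{6823}{\frac{278}{1193}} = 6823 \cdot \frac{1193}{278} = \frac{8139839}{278}$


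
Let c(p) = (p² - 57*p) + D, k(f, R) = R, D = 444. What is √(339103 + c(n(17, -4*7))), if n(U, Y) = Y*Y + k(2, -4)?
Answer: √903487 ≈ 950.52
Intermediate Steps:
n(U, Y) = -4 + Y² (n(U, Y) = Y*Y - 4 = Y² - 4 = -4 + Y²)
c(p) = 444 + p² - 57*p (c(p) = (p² - 57*p) + 444 = 444 + p² - 57*p)
√(339103 + c(n(17, -4*7))) = √(339103 + (444 + (-4 + (-4*7)²)² - 57*(-4 + (-4*7)²))) = √(339103 + (444 + (-4 + (-28)²)² - 57*(-4 + (-28)²))) = √(339103 + (444 + (-4 + 784)² - 57*(-4 + 784))) = √(339103 + (444 + 780² - 57*780)) = √(339103 + (444 + 608400 - 44460)) = √(339103 + 564384) = √903487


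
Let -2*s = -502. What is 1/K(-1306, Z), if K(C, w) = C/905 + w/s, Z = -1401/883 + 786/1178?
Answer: -118140362485/170920382972 ≈ -0.69120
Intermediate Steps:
s = 251 (s = -½*(-502) = 251)
Z = -478170/520087 (Z = -1401*1/883 + 786*(1/1178) = -1401/883 + 393/589 = -478170/520087 ≈ -0.91940)
K(C, w) = w/251 + C/905 (K(C, w) = C/905 + w/251 = w/251 + C/905)
1/K(-1306, Z) = 1/((1/251)*(-478170/520087) + (1/905)*(-1306)) = 1/(-478170/130541837 - 1306/905) = 1/(-170920382972/118140362485) = -118140362485/170920382972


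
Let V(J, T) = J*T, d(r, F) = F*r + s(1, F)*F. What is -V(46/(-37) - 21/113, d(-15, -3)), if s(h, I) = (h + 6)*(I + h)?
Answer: 519825/4181 ≈ 124.33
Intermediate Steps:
s(h, I) = (6 + h)*(I + h)
d(r, F) = F*r + F*(7 + 7*F) (d(r, F) = F*r + (1² + 6*F + 6*1 + F*1)*F = F*r + (1 + 6*F + 6 + F)*F = F*r + (7 + 7*F)*F = F*r + F*(7 + 7*F))
-V(46/(-37) - 21/113, d(-15, -3)) = -(46/(-37) - 21/113)*(-3*(7 - 15 + 7*(-3))) = -(46*(-1/37) - 21*1/113)*(-3*(7 - 15 - 21)) = -(-46/37 - 21/113)*(-3*(-29)) = -(-5975)*87/4181 = -1*(-519825/4181) = 519825/4181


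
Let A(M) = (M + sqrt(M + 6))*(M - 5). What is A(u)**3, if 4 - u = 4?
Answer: -750*sqrt(6) ≈ -1837.1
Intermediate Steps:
u = 0 (u = 4 - 1*4 = 4 - 4 = 0)
A(M) = (-5 + M)*(M + sqrt(6 + M)) (A(M) = (M + sqrt(6 + M))*(-5 + M) = (-5 + M)*(M + sqrt(6 + M)))
A(u)**3 = (0**2 - 5*0 - 5*sqrt(6 + 0) + 0*sqrt(6 + 0))**3 = (0 + 0 - 5*sqrt(6) + 0*sqrt(6))**3 = (0 + 0 - 5*sqrt(6) + 0)**3 = (-5*sqrt(6))**3 = -750*sqrt(6)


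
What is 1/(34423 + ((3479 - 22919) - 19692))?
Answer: -1/4709 ≈ -0.00021236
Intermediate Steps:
1/(34423 + ((3479 - 22919) - 19692)) = 1/(34423 + (-19440 - 19692)) = 1/(34423 - 39132) = 1/(-4709) = -1/4709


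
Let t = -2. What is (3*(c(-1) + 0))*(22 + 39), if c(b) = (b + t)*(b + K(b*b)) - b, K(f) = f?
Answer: 183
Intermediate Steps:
c(b) = -b + (-2 + b)*(b + b²) (c(b) = (b - 2)*(b + b*b) - b = (-2 + b)*(b + b²) - b = -b + (-2 + b)*(b + b²))
(3*(c(-1) + 0))*(22 + 39) = (3*(-(-3 + (-1)² - 1*(-1)) + 0))*(22 + 39) = (3*(-(-3 + 1 + 1) + 0))*61 = (3*(-1*(-1) + 0))*61 = (3*(1 + 0))*61 = (3*1)*61 = 3*61 = 183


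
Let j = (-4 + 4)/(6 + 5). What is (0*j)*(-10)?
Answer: 0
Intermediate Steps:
j = 0 (j = 0/11 = 0*(1/11) = 0)
(0*j)*(-10) = (0*0)*(-10) = 0*(-10) = 0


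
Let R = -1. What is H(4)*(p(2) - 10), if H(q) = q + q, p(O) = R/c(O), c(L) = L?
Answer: -84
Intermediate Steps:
p(O) = -1/O
H(q) = 2*q
H(4)*(p(2) - 10) = (2*4)*(-1/2 - 10) = 8*(-1*½ - 10) = 8*(-½ - 10) = 8*(-21/2) = -84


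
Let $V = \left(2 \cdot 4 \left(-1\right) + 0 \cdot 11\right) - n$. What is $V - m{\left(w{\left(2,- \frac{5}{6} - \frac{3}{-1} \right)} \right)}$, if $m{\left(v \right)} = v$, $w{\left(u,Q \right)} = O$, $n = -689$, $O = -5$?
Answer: $686$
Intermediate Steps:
$w{\left(u,Q \right)} = -5$
$V = 681$ ($V = \left(2 \cdot 4 \left(-1\right) + 0 \cdot 11\right) - -689 = \left(8 \left(-1\right) + 0\right) + 689 = \left(-8 + 0\right) + 689 = -8 + 689 = 681$)
$V - m{\left(w{\left(2,- \frac{5}{6} - \frac{3}{-1} \right)} \right)} = 681 - -5 = 681 + 5 = 686$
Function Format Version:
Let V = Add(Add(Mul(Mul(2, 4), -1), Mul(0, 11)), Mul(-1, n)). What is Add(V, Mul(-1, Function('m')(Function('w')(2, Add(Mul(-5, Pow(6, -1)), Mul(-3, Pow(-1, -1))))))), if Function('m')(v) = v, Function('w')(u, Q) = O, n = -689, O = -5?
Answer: 686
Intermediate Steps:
Function('w')(u, Q) = -5
V = 681 (V = Add(Add(Mul(Mul(2, 4), -1), Mul(0, 11)), Mul(-1, -689)) = Add(Add(Mul(8, -1), 0), 689) = Add(Add(-8, 0), 689) = Add(-8, 689) = 681)
Add(V, Mul(-1, Function('m')(Function('w')(2, Add(Mul(-5, Pow(6, -1)), Mul(-3, Pow(-1, -1))))))) = Add(681, Mul(-1, -5)) = Add(681, 5) = 686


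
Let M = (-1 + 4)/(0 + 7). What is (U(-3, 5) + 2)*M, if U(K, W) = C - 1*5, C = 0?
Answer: -9/7 ≈ -1.2857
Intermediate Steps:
U(K, W) = -5 (U(K, W) = 0 - 1*5 = 0 - 5 = -5)
M = 3/7 ≈ 0.42857
(U(-3, 5) + 2)*M = (-5 + 2)*(3/7) = -3*3/7 = -9/7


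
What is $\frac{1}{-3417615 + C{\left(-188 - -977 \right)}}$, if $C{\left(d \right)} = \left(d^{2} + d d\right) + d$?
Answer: $- \frac{1}{2171784} \approx -4.6045 \cdot 10^{-7}$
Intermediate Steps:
$C{\left(d \right)} = d + 2 d^{2}$ ($C{\left(d \right)} = \left(d^{2} + d^{2}\right) + d = 2 d^{2} + d = d + 2 d^{2}$)
$\frac{1}{-3417615 + C{\left(-188 - -977 \right)}} = \frac{1}{-3417615 + \left(-188 - -977\right) \left(1 + 2 \left(-188 - -977\right)\right)} = \frac{1}{-3417615 + \left(-188 + 977\right) \left(1 + 2 \left(-188 + 977\right)\right)} = \frac{1}{-3417615 + 789 \left(1 + 2 \cdot 789\right)} = \frac{1}{-3417615 + 789 \left(1 + 1578\right)} = \frac{1}{-3417615 + 789 \cdot 1579} = \frac{1}{-3417615 + 1245831} = \frac{1}{-2171784} = - \frac{1}{2171784}$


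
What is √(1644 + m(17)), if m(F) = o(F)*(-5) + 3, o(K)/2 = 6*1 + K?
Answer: √1417 ≈ 37.643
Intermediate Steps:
o(K) = 12 + 2*K (o(K) = 2*(6*1 + K) = 2*(6 + K) = 12 + 2*K)
m(F) = -57 - 10*F (m(F) = (12 + 2*F)*(-5) + 3 = (-60 - 10*F) + 3 = -57 - 10*F)
√(1644 + m(17)) = √(1644 + (-57 - 10*17)) = √(1644 + (-57 - 170)) = √(1644 - 227) = √1417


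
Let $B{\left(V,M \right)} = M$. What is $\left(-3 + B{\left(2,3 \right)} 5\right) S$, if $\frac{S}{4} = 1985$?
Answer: $95280$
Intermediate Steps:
$S = 7940$ ($S = 4 \cdot 1985 = 7940$)
$\left(-3 + B{\left(2,3 \right)} 5\right) S = \left(-3 + 3 \cdot 5\right) 7940 = \left(-3 + 15\right) 7940 = 12 \cdot 7940 = 95280$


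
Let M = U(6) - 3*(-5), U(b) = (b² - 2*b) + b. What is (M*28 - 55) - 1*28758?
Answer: -27553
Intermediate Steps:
U(b) = b² - b
M = 45 (M = 6*(-1 + 6) - 3*(-5) = 6*5 + 15 = 30 + 15 = 45)
(M*28 - 55) - 1*28758 = (45*28 - 55) - 1*28758 = (1260 - 55) - 28758 = 1205 - 28758 = -27553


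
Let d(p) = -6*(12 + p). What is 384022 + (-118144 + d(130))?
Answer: 265026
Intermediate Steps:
d(p) = -72 - 6*p
384022 + (-118144 + d(130)) = 384022 + (-118144 + (-72 - 6*130)) = 384022 + (-118144 + (-72 - 780)) = 384022 + (-118144 - 852) = 384022 - 118996 = 265026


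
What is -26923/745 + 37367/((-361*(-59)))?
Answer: -545594562/15867755 ≈ -34.384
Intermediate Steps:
-26923/745 + 37367/((-361*(-59))) = -26923*1/745 + 37367/21299 = -26923/745 + 37367*(1/21299) = -26923/745 + 37367/21299 = -545594562/15867755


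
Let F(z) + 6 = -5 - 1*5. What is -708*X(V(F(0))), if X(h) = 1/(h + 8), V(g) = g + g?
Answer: 59/2 ≈ 29.500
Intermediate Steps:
F(z) = -16 (F(z) = -6 + (-5 - 1*5) = -6 + (-5 - 5) = -6 - 10 = -16)
V(g) = 2*g
X(h) = 1/(8 + h)
-708*X(V(F(0))) = -708/(8 + 2*(-16)) = -708/(8 - 32) = -708/(-24) = -708*(-1/24) = 59/2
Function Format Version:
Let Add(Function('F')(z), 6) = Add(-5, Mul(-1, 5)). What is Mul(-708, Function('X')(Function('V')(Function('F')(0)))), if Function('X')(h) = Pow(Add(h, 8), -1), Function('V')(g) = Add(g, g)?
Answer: Rational(59, 2) ≈ 29.500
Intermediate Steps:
Function('F')(z) = -16 (Function('F')(z) = Add(-6, Add(-5, Mul(-1, 5))) = Add(-6, Add(-5, -5)) = Add(-6, -10) = -16)
Function('V')(g) = Mul(2, g)
Function('X')(h) = Pow(Add(8, h), -1)
Mul(-708, Function('X')(Function('V')(Function('F')(0)))) = Mul(-708, Pow(Add(8, Mul(2, -16)), -1)) = Mul(-708, Pow(Add(8, -32), -1)) = Mul(-708, Pow(-24, -1)) = Mul(-708, Rational(-1, 24)) = Rational(59, 2)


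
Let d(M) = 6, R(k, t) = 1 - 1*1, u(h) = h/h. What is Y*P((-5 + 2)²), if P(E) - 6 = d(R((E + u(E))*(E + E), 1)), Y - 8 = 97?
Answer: 1260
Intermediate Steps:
Y = 105 (Y = 8 + 97 = 105)
u(h) = 1
R(k, t) = 0 (R(k, t) = 1 - 1 = 0)
P(E) = 12 (P(E) = 6 + 6 = 12)
Y*P((-5 + 2)²) = 105*12 = 1260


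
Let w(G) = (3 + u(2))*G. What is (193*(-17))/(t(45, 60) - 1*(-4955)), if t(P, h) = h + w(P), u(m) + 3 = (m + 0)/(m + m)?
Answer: -6562/10075 ≈ -0.65131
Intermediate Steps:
u(m) = -5/2 (u(m) = -3 + (m + 0)/(m + m) = -3 + m/((2*m)) = -3 + m*(1/(2*m)) = -3 + 1/2 = -5/2)
w(G) = G/2 (w(G) = (3 - 5/2)*G = G/2)
t(P, h) = h + P/2
(193*(-17))/(t(45, 60) - 1*(-4955)) = (193*(-17))/((60 + (1/2)*45) - 1*(-4955)) = -3281/((60 + 45/2) + 4955) = -3281/(165/2 + 4955) = -3281/10075/2 = -3281*2/10075 = -6562/10075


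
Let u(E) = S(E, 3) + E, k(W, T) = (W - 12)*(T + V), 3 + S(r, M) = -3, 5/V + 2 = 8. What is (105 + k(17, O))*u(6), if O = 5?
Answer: 0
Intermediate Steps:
V = 5/6 (V = 5/(-2 + 8) = 5/6 ≈ 0.83333)
S(r, M) = -6 (S(r, M) = -3 - 3 = -6)
k(W, T) = (-12 + W)*(5/6 + T) (k(W, T) = (W - 12)*(T + 5/6) = (-12 + W)*(5/6 + T))
u(E) = -6 + E
(105 + k(17, O))*u(6) = (105 + (-10 - 12*5 + (5/6)*17 + 5*17))*(-6 + 6) = (105 + (-10 - 60 + 85/6 + 85))*0 = (105 + 175/6)*0 = (805/6)*0 = 0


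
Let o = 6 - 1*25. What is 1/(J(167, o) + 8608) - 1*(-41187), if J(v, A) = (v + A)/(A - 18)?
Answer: 354372949/8604 ≈ 41187.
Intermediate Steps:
o = -19 (o = 6 - 25 = -19)
J(v, A) = (A + v)/(-18 + A)
1/(J(167, o) + 8608) - 1*(-41187) = 1/((-19 + 167)/(-18 - 19) + 8608) - 1*(-41187) = 1/(148/(-37) + 8608) + 41187 = 1/(-1/37*148 + 8608) + 41187 = 1/(-4 + 8608) + 41187 = 1/8604 + 41187 = 354372949/8604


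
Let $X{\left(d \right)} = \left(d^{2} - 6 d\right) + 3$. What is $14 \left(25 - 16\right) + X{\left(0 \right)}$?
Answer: $129$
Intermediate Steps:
$X{\left(d \right)} = 3 + d^{2} - 6 d$
$14 \left(25 - 16\right) + X{\left(0 \right)} = 14 \left(25 - 16\right) + \left(3 + 0^{2} - 0\right) = 14 \cdot 9 + \left(3 + 0 + 0\right) = 126 + 3 = 129$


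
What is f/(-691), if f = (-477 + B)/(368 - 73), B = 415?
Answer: 62/203845 ≈ 0.00030415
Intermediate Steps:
f = -62/295 (f = (-477 + 415)/(368 - 73) = -62/295 ≈ -0.21017)
f/(-691) = -62/295/(-691) = -62/295*(-1/691) = 62/203845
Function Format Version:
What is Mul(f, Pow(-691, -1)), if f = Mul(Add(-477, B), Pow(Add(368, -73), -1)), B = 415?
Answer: Rational(62, 203845) ≈ 0.00030415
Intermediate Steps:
f = Rational(-62, 295) (f = Mul(Add(-477, 415), Pow(Add(368, -73), -1)) = Mul(-62, Pow(295, -1)) = Mul(-62, Rational(1, 295)) = Rational(-62, 295) ≈ -0.21017)
Mul(f, Pow(-691, -1)) = Mul(Rational(-62, 295), Pow(-691, -1)) = Mul(Rational(-62, 295), Rational(-1, 691)) = Rational(62, 203845)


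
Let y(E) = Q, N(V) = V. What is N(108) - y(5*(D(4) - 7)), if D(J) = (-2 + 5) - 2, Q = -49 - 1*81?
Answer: 238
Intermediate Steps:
Q = -130 (Q = -49 - 81 = -130)
D(J) = 1 (D(J) = 3 - 2 = 1)
y(E) = -130
N(108) - y(5*(D(4) - 7)) = 108 - 1*(-130) = 108 + 130 = 238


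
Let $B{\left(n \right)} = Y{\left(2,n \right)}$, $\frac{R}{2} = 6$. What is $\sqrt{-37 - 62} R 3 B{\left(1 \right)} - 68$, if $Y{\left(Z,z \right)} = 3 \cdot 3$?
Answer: $-68 + 972 i \sqrt{11} \approx -68.0 + 3223.8 i$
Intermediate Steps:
$R = 12$ ($R = 2 \cdot 6 = 12$)
$Y{\left(Z,z \right)} = 9$
$B{\left(n \right)} = 9$
$\sqrt{-37 - 62} R 3 B{\left(1 \right)} - 68 = \sqrt{-37 - 62} \cdot 12 \cdot 3 \cdot 9 - 68 = \sqrt{-99} \cdot 36 \cdot 9 - 68 = 3 i \sqrt{11} \cdot 324 - 68 = 972 i \sqrt{11} - 68 = -68 + 972 i \sqrt{11}$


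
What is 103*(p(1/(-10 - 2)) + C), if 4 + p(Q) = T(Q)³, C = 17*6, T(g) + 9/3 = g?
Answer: 12225173/1728 ≈ 7074.8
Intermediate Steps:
T(g) = -3 + g
C = 102
p(Q) = -4 + (-3 + Q)³
103*(p(1/(-10 - 2)) + C) = 103*((-4 + (-3 + 1/(-10 - 2))³) + 102) = 103*((-4 + (-3 + 1/(-12))³) + 102) = 103*((-4 + (-3 - 1/12)³) + 102) = 103*((-4 + (-37/12)³) + 102) = 103*((-4 - 50653/1728) + 102) = 103*(-57565/1728 + 102) = 103*(118691/1728) = 12225173/1728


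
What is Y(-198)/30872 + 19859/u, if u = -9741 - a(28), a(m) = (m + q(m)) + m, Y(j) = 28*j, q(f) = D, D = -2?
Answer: -83423816/37798905 ≈ -2.2070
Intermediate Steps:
q(f) = -2
a(m) = -2 + 2*m (a(m) = (m - 2) + m = (-2 + m) + m = -2 + 2*m)
u = -9795 (u = -9741 - (-2 + 2*28) = -9741 - (-2 + 56) = -9741 - 1*54 = -9741 - 54 = -9795)
Y(-198)/30872 + 19859/u = (28*(-198))/30872 + 19859/(-9795) = -5544*1/30872 + 19859*(-1/9795) = -693/3859 - 19859/9795 = -83423816/37798905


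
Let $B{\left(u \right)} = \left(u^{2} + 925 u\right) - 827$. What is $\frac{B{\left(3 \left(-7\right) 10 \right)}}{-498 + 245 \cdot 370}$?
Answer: $- \frac{150977}{90152} \approx -1.6747$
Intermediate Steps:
$B{\left(u \right)} = -827 + u^{2} + 925 u$
$\frac{B{\left(3 \left(-7\right) 10 \right)}}{-498 + 245 \cdot 370} = \frac{-827 + \left(3 \left(-7\right) 10\right)^{2} + 925 \cdot 3 \left(-7\right) 10}{-498 + 245 \cdot 370} = \frac{-827 + \left(\left(-21\right) 10\right)^{2} + 925 \left(\left(-21\right) 10\right)}{-498 + 90650} = \frac{-827 + \left(-210\right)^{2} + 925 \left(-210\right)}{90152} = \left(-827 + 44100 - 194250\right) \frac{1}{90152} = \left(-150977\right) \frac{1}{90152} = - \frac{150977}{90152}$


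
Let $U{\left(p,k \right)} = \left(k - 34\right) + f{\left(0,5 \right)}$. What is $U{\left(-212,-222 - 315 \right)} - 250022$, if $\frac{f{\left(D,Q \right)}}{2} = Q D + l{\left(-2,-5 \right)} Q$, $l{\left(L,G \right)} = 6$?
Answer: $-250533$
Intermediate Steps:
$f{\left(D,Q \right)} = 12 Q + 2 D Q$ ($f{\left(D,Q \right)} = 2 \left(Q D + 6 Q\right) = 2 \left(D Q + 6 Q\right) = 2 \left(6 Q + D Q\right) = 12 Q + 2 D Q$)
$U{\left(p,k \right)} = 26 + k$ ($U{\left(p,k \right)} = \left(k - 34\right) + 2 \cdot 5 \left(6 + 0\right) = \left(-34 + k\right) + 2 \cdot 5 \cdot 6 = \left(-34 + k\right) + 60 = 26 + k$)
$U{\left(-212,-222 - 315 \right)} - 250022 = \left(26 - 537\right) - 250022 = -511 - 250022 = -250533$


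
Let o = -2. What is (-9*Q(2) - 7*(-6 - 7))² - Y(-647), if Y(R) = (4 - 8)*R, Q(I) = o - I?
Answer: 13541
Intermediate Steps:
Q(I) = -2 - I
Y(R) = -4*R
(-9*Q(2) - 7*(-6 - 7))² - Y(-647) = (-9*(-2 - 1*2) - 7*(-6 - 7))² - (-4)*(-647) = (-9*(-2 - 2) - 7*(-13))² - 1*2588 = (-9*(-4) + 91)² - 2588 = (36 + 91)² - 2588 = 127² - 2588 = 16129 - 2588 = 13541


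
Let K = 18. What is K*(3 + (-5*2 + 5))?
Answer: -36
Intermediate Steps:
K*(3 + (-5*2 + 5)) = 18*(3 + (-5*2 + 5)) = 18*(3 + (-10 + 5)) = 18*(3 - 5) = 18*(-2) = -36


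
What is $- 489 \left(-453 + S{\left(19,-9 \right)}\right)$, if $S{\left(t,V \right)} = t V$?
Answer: $305136$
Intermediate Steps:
$S{\left(t,V \right)} = V t$
$- 489 \left(-453 + S{\left(19,-9 \right)}\right) = - 489 \left(-453 - 171\right) = \left(-489\right) \left(-624\right) = 305136$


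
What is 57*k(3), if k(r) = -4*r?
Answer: -684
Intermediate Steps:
57*k(3) = 57*(-4*3) = 57*(-12) = -684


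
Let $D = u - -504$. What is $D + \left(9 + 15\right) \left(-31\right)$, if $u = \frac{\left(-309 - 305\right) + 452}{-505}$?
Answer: $- \frac{121038}{505} \approx -239.68$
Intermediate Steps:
$u = \frac{162}{505}$ ($u = \left(-614 + 452\right) \left(- \frac{1}{505}\right) = \left(-162\right) \left(- \frac{1}{505}\right) = \frac{162}{505} \approx 0.32079$)
$D = \frac{254682}{505}$ ($D = \frac{162}{505} - -504 = \frac{162}{505} + 504 = \frac{254682}{505} \approx 504.32$)
$D + \left(9 + 15\right) \left(-31\right) = \frac{254682}{505} + \left(9 + 15\right) \left(-31\right) = \frac{254682}{505} + 24 \left(-31\right) = \frac{254682}{505} - 744 = - \frac{121038}{505}$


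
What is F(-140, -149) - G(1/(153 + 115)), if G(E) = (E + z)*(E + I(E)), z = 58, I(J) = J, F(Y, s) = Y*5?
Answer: -25153945/35912 ≈ -700.43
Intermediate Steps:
F(Y, s) = 5*Y
G(E) = 2*E*(58 + E) (G(E) = (E + 58)*(E + E) = (58 + E)*(2*E) = 2*E*(58 + E))
F(-140, -149) - G(1/(153 + 115)) = 5*(-140) - 2*(58 + 1/(153 + 115))/(153 + 115) = -700 - 2*(58 + 1/268)/268 = -700 - 2*15545/(268*268) = -700 - 1*15545/35912 = -700 - 15545/35912 = -25153945/35912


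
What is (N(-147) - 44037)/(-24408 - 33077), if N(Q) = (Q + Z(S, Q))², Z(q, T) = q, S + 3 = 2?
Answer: 22133/57485 ≈ 0.38502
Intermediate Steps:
S = -1 (S = -3 + 2 = -1)
N(Q) = (-1 + Q)² (N(Q) = (Q - 1)² = (-1 + Q)²)
(N(-147) - 44037)/(-24408 - 33077) = ((-1 - 147)² - 44037)/(-24408 - 33077) = ((-148)² - 44037)/(-57485) = (21904 - 44037)*(-1/57485) = -22133*(-1/57485) = 22133/57485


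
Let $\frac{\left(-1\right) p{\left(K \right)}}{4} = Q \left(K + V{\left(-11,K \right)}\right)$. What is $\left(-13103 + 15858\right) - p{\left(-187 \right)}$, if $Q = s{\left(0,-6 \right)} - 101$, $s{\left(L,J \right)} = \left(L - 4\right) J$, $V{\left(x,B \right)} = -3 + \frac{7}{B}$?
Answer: $\frac{1041871}{17} \approx 61287.0$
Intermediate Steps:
$s{\left(L,J \right)} = J \left(-4 + L\right)$ ($s{\left(L,J \right)} = \left(-4 + L\right) J = J \left(-4 + L\right)$)
$Q = -77$ ($Q = - 6 \left(-4 + 0\right) - 101 = \left(-6\right) \left(-4\right) - 101 = 24 - 101 = -77$)
$p{\left(K \right)} = -924 + 308 K + \frac{2156}{K}$ ($p{\left(K \right)} = - 4 \left(- 77 \left(K - \left(3 - \frac{7}{K}\right)\right)\right) = - 4 \left(- 77 \left(-3 + K + \frac{7}{K}\right)\right) = - 4 \left(231 - \frac{539}{K} - 77 K\right) = -924 + 308 K + \frac{2156}{K}$)
$\left(-13103 + 15858\right) - p{\left(-187 \right)} = \left(-13103 + 15858\right) - \left(-924 + 308 \left(-187\right) + \frac{2156}{-187}\right) = 2755 - \left(-924 - 57596 + 2156 \left(- \frac{1}{187}\right)\right) = 2755 - \left(-924 - 57596 - \frac{196}{17}\right) = 2755 - - \frac{995036}{17} = 2755 + \frac{995036}{17} = \frac{1041871}{17}$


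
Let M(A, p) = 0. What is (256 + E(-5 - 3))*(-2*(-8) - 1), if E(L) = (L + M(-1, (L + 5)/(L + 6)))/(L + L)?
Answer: 7695/2 ≈ 3847.5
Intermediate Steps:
E(L) = ½ (E(L) = (L + 0)/(L + L) = L/((2*L)) = L*(1/(2*L)) = ½)
(256 + E(-5 - 3))*(-2*(-8) - 1) = (256 + ½)*(-2*(-8) - 1) = 513*(16 - 1)/2 = (513/2)*15 = 7695/2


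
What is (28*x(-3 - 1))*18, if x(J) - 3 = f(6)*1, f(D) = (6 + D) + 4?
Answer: 9576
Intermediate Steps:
f(D) = 10 + D
x(J) = 19 (x(J) = 3 + (10 + 6)*1 = 3 + 16*1 = 3 + 16 = 19)
(28*x(-3 - 1))*18 = (28*19)*18 = 532*18 = 9576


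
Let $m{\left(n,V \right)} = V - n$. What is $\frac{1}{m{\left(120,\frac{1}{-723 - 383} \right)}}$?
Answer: $- \frac{1106}{132721} \approx -0.0083333$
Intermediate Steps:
$\frac{1}{m{\left(120,\frac{1}{-723 - 383} \right)}} = \frac{1}{\frac{1}{-723 - 383} - 120} = \frac{1}{\frac{1}{-1106} - 120} = \frac{1}{- \frac{1}{1106} - 120} = \frac{1}{- \frac{132721}{1106}} = - \frac{1106}{132721}$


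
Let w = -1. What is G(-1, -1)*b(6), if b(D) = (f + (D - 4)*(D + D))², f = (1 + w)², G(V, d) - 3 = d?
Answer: 1152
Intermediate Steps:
G(V, d) = 3 + d
f = 0 (f = (1 - 1)² = 0² = 0)
b(D) = 4*D²*(-4 + D)² (b(D) = (0 + (D - 4)*(D + D))² = (0 + (-4 + D)*(2*D))² = (0 + 2*D*(-4 + D))² = (2*D*(-4 + D))² = 4*D²*(-4 + D)²)
G(-1, -1)*b(6) = (3 - 1)*(4*6²*(-4 + 6)²) = 2*(4*36*2²) = 2*(4*36*4) = 2*576 = 1152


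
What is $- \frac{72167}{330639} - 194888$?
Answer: $- \frac{64437645599}{330639} \approx -1.9489 \cdot 10^{5}$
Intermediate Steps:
$- \frac{72167}{330639} - 194888 = - \frac{64437645599}{330639}$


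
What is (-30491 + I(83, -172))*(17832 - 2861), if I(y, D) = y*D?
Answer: -670206757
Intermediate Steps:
I(y, D) = D*y
(-30491 + I(83, -172))*(17832 - 2861) = (-30491 - 172*83)*(17832 - 2861) = (-30491 - 14276)*14971 = -44767*14971 = -670206757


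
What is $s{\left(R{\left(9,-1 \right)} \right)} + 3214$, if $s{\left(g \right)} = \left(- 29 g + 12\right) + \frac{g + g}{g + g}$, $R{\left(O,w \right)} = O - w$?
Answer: $2937$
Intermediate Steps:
$s{\left(g \right)} = 13 - 29 g$ ($s{\left(g \right)} = \left(12 - 29 g\right) + \frac{2 g}{2 g} = \left(12 - 29 g\right) + 2 g \frac{1}{2 g} = \left(12 - 29 g\right) + 1 = 13 - 29 g$)
$s{\left(R{\left(9,-1 \right)} \right)} + 3214 = \left(13 - 29 \left(9 - -1\right)\right) + 3214 = \left(13 - 29 \left(9 + 1\right)\right) + 3214 = \left(13 - 290\right) + 3214 = -277 + 3214 = 2937$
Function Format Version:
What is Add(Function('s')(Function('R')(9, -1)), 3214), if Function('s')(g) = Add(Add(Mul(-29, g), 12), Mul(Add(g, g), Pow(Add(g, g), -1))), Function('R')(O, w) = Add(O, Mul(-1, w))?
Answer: 2937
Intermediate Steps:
Function('s')(g) = Add(13, Mul(-29, g)) (Function('s')(g) = Add(Add(12, Mul(-29, g)), Mul(Mul(2, g), Pow(Mul(2, g), -1))) = Add(Add(12, Mul(-29, g)), Mul(Mul(2, g), Mul(Rational(1, 2), Pow(g, -1)))) = Add(Add(12, Mul(-29, g)), 1) = Add(13, Mul(-29, g)))
Add(Function('s')(Function('R')(9, -1)), 3214) = Add(Add(13, Mul(-29, Add(9, Mul(-1, -1)))), 3214) = Add(Add(13, Mul(-29, Add(9, 1))), 3214) = Add(Add(13, Mul(-29, 10)), 3214) = Add(Add(13, -290), 3214) = Add(-277, 3214) = 2937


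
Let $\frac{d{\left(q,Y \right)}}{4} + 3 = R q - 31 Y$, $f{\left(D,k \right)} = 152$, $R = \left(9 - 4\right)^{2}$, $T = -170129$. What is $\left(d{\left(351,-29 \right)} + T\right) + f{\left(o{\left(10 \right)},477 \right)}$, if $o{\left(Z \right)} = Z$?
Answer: $-131293$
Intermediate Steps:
$R = 25$ ($R = 5^{2} = 25$)
$d{\left(q,Y \right)} = -12 - 124 Y + 100 q$ ($d{\left(q,Y \right)} = -12 + 4 \left(25 q - 31 Y\right) = -12 + 4 \left(- 31 Y + 25 q\right) = -12 - \left(- 100 q + 124 Y\right) = -12 - 124 Y + 100 q$)
$\left(d{\left(351,-29 \right)} + T\right) + f{\left(o{\left(10 \right)},477 \right)} = \left(\left(-12 - -3596 + 100 \cdot 351\right) - 170129\right) + 152 = \left(\left(-12 + 3596 + 35100\right) - 170129\right) + 152 = \left(38684 - 170129\right) + 152 = -131445 + 152 = -131293$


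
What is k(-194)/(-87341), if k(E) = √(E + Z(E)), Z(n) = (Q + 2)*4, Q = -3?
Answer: -3*I*√22/87341 ≈ -0.00016111*I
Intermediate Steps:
Z(n) = -4 (Z(n) = (-3 + 2)*4 = -1*4 = -4)
k(E) = √(-4 + E) (k(E) = √(E - 4) = √(-4 + E))
k(-194)/(-87341) = √(-4 - 194)/(-87341) = √(-198)*(-1/87341) = (3*I*√22)*(-1/87341) = -3*I*√22/87341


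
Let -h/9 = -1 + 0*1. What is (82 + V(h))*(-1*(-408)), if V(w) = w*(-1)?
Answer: 29784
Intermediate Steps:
h = 9 (h = -9*(-1 + 0*1) = -9*(-1 + 0) = -9*(-1) = 9)
V(w) = -w
(82 + V(h))*(-1*(-408)) = (82 - 1*9)*(-1*(-408)) = (82 - 9)*408 = 73*408 = 29784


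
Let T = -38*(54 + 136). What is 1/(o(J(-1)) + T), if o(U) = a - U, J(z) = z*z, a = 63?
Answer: -1/7158 ≈ -0.00013970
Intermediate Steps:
J(z) = z²
T = -7220 (T = -38*190 = -7220)
o(U) = 63 - U
1/(o(J(-1)) + T) = 1/((63 - 1*(-1)²) - 7220) = 1/((63 - 1*1) - 7220) = 1/((63 - 1) - 7220) = 1/(62 - 7220) = 1/(-7158) = -1/7158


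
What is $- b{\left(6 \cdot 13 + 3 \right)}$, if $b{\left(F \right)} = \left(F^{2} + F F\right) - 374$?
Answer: $-12748$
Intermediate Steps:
$b{\left(F \right)} = -374 + 2 F^{2}$ ($b{\left(F \right)} = \left(F^{2} + F^{2}\right) - 374 = 2 F^{2} - 374 = -374 + 2 F^{2}$)
$- b{\left(6 \cdot 13 + 3 \right)} = - (-374 + 2 \left(6 \cdot 13 + 3\right)^{2}) = - (-374 + 2 \left(78 + 3\right)^{2}) = - (-374 + 2 \cdot 81^{2}) = - (-374 + 2 \cdot 6561) = - (-374 + 13122) = \left(-1\right) 12748 = -12748$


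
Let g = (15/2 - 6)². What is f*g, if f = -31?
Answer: -279/4 ≈ -69.750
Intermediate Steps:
g = 9/4 (g = (15*(½) - 6)² = (15/2 - 6)² = (3/2)² = 9/4 ≈ 2.2500)
f*g = -31*9/4 = -279/4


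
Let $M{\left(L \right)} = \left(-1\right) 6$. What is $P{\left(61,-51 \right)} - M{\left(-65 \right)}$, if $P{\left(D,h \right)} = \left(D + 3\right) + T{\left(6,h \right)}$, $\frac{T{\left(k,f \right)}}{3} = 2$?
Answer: $76$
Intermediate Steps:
$T{\left(k,f \right)} = 6$ ($T{\left(k,f \right)} = 3 \cdot 2 = 6$)
$P{\left(D,h \right)} = 9 + D$ ($P{\left(D,h \right)} = \left(D + 3\right) + 6 = \left(3 + D\right) + 6 = 9 + D$)
$M{\left(L \right)} = -6$
$P{\left(61,-51 \right)} - M{\left(-65 \right)} = \left(9 + 61\right) - -6 = 70 + 6 = 76$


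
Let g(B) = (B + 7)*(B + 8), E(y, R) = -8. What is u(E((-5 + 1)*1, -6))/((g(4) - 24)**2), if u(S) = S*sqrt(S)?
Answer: -I*sqrt(2)/729 ≈ -0.0019399*I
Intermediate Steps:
g(B) = (7 + B)*(8 + B)
u(S) = S**(3/2)
u(E((-5 + 1)*1, -6))/((g(4) - 24)**2) = (-8)**(3/2)/(((56 + 4**2 + 15*4) - 24)**2) = (-16*I*sqrt(2))/(((56 + 16 + 60) - 24)**2) = (-16*I*sqrt(2))/((132 - 24)**2) = (-16*I*sqrt(2))/(108**2) = -16*I*sqrt(2)/11664 = -16*I*sqrt(2)*(1/11664) = -I*sqrt(2)/729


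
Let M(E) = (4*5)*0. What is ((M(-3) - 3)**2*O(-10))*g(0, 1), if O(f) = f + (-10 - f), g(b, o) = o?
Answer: -90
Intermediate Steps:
O(f) = -10
M(E) = 0 (M(E) = 20*0 = 0)
((M(-3) - 3)**2*O(-10))*g(0, 1) = ((0 - 3)**2*(-10))*1 = ((-3)**2*(-10))*1 = (9*(-10))*1 = -90*1 = -90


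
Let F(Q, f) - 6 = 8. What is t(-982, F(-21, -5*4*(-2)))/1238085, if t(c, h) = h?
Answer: 14/1238085 ≈ 1.1308e-5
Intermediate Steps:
F(Q, f) = 14 (F(Q, f) = 6 + 8 = 14)
t(-982, F(-21, -5*4*(-2)))/1238085 = 14/1238085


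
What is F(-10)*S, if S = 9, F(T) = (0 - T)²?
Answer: 900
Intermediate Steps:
F(T) = T² (F(T) = (-T)² = T²)
F(-10)*S = (-10)²*9 = 100*9 = 900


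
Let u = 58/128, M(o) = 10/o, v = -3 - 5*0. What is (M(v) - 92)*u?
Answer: -4147/96 ≈ -43.198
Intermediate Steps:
v = -3 (v = -3 + 0 = -3)
u = 29/64 (u = 58*(1/128) = 29/64 ≈ 0.45313)
(M(v) - 92)*u = (10/(-3) - 92)*(29/64) = (10*(-⅓) - 92)*(29/64) = (-10/3 - 92)*(29/64) = -286/3*29/64 = -4147/96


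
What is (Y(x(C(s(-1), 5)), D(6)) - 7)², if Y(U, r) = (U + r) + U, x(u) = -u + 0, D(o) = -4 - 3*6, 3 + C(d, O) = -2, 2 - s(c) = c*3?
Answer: 361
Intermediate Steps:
s(c) = 2 - 3*c (s(c) = 2 - c*3 = 2 - 3*c)
C(d, O) = -5 (C(d, O) = -3 - 2 = -5)
D(o) = -22 (D(o) = -4 - 18 = -22)
x(u) = -u
Y(U, r) = r + 2*U
(Y(x(C(s(-1), 5)), D(6)) - 7)² = ((-22 + 2*(-1*(-5))) - 7)² = ((-22 + 2*5) - 7)² = ((-22 + 10) - 7)² = (-12 - 7)² = (-19)² = 361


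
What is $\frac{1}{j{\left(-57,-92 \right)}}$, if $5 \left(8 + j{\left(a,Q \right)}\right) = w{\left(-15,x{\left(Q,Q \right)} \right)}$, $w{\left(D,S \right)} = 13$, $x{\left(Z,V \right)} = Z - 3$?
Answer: $- \frac{5}{27} \approx -0.18519$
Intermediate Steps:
$x{\left(Z,V \right)} = -3 + Z$
$j{\left(a,Q \right)} = - \frac{27}{5}$ ($j{\left(a,Q \right)} = -8 + \frac{1}{5} \cdot 13 = -8 + \frac{13}{5} = - \frac{27}{5}$)
$\frac{1}{j{\left(-57,-92 \right)}} = \frac{1}{- \frac{27}{5}} = - \frac{5}{27}$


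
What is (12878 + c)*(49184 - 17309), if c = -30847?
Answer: -572761875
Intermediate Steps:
(12878 + c)*(49184 - 17309) = (12878 - 30847)*(49184 - 17309) = -17969*31875 = -572761875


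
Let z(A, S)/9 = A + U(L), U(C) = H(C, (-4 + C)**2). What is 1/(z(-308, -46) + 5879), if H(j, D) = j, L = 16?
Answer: 1/3251 ≈ 0.00030760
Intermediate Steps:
U(C) = C
z(A, S) = 144 + 9*A (z(A, S) = 9*(A + 16) = 9*(16 + A) = 144 + 9*A)
1/(z(-308, -46) + 5879) = 1/((144 + 9*(-308)) + 5879) = 1/((144 - 2772) + 5879) = 1/(-2628 + 5879) = 1/3251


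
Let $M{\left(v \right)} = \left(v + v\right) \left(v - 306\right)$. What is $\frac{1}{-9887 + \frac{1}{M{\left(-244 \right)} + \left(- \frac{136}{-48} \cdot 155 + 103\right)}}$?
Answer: $- \frac{1613653}{15954187205} \approx -0.00010114$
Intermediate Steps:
$M{\left(v \right)} = 2 v \left(-306 + v\right)$
$\frac{1}{-9887 + \frac{1}{M{\left(-244 \right)} + \left(- \frac{136}{-48} \cdot 155 + 103\right)}} = \frac{1}{-9887 + \frac{1}{2 \left(-244\right) \left(-306 - 244\right) + \left(- \frac{136}{-48} \cdot 155 + 103\right)}} = \frac{1}{-9887 + \frac{1}{2 \left(-244\right) \left(-550\right) + \left(\left(-136\right) \left(- \frac{1}{48}\right) 155 + 103\right)}} = \frac{1}{-9887 + \frac{1}{268400 + \left(\frac{17}{6} \cdot 155 + 103\right)}} = \frac{1}{-9887 + \frac{1}{268400 + \left(\frac{2635}{6} + 103\right)}} = \frac{1}{-9887 + \frac{1}{268400 + \frac{3253}{6}}} = \frac{1}{-9887 + \frac{1}{\frac{1613653}{6}}} = \frac{1}{-9887 + \frac{6}{1613653}} = \frac{1}{- \frac{15954187205}{1613653}} = - \frac{1613653}{15954187205}$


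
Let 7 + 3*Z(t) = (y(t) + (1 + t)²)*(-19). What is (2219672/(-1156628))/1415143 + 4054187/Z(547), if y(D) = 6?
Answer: -4976904937799010457/2334844518951447547 ≈ -2.1316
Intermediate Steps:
Z(t) = -121/3 - 19*(1 + t)²/3 (Z(t) = -7/3 + ((6 + (1 + t)²)*(-19))/3 = -7/3 + (-114 - 19*(1 + t)²)/3 = -7/3 + (-38 - 19*(1 + t)²/3) = -121/3 - 19*(1 + t)²/3)
(2219672/(-1156628))/1415143 + 4054187/Z(547) = (2219672/(-1156628))/1415143 + 4054187/(-121/3 - 19*(1 + 547)²/3) = (2219672*(-1/1156628))*(1/1415143) + 4054187/(-121/3 - 19/3*548²) = -554918/289157*1/1415143 + 4054187/(-121/3 - 19/3*300304) = -554918/409198504451 + 4054187/(-121/3 - 5705776/3) = -554918/409198504451 + 4054187/(-5705897/3) = -554918/409198504451 + 4054187*(-3/5705897) = -554918/409198504451 - 12162561/5705897 = -4976904937799010457/2334844518951447547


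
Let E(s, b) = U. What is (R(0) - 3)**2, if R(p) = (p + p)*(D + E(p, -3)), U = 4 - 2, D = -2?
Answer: 9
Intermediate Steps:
U = 2
E(s, b) = 2
R(p) = 0 (R(p) = (p + p)*(-2 + 2) = (2*p)*0 = 0)
(R(0) - 3)**2 = (0 - 3)**2 = (-3)**2 = 9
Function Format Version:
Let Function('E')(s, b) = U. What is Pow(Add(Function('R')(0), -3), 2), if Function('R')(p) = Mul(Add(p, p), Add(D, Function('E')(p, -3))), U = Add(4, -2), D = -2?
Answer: 9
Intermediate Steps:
U = 2
Function('E')(s, b) = 2
Function('R')(p) = 0 (Function('R')(p) = Mul(Add(p, p), Add(-2, 2)) = Mul(Mul(2, p), 0) = 0)
Pow(Add(Function('R')(0), -3), 2) = Pow(Add(0, -3), 2) = Pow(-3, 2) = 9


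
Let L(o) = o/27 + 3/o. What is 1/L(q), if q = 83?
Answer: 2241/6970 ≈ 0.32152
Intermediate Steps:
L(o) = 3/o + o/27 (L(o) = o*(1/27) + 3/o = o/27 + 3/o = 3/o + o/27)
1/L(q) = 1/(3/83 + (1/27)*83) = 1/(3*(1/83) + 83/27) = 1/(3/83 + 83/27) = 1/(6970/2241) = 2241/6970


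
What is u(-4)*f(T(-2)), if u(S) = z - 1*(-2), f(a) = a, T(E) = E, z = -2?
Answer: 0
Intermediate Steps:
u(S) = 0 (u(S) = -2 - 1*(-2) = -2 + 2 = 0)
u(-4)*f(T(-2)) = 0*(-2) = 0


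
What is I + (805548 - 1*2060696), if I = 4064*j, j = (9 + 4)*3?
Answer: -1096652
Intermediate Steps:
j = 39 (j = 13*3 = 39)
I = 158496 (I = 4064*39 = 158496)
I + (805548 - 1*2060696) = 158496 + (805548 - 1*2060696) = 158496 + (805548 - 2060696) = 158496 - 1255148 = -1096652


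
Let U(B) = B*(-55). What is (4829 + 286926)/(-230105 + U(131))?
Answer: -58351/47462 ≈ -1.2294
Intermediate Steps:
U(B) = -55*B
(4829 + 286926)/(-230105 + U(131)) = (4829 + 286926)/(-230105 - 55*131) = 291755/(-230105 - 7205) = 291755/(-237310) = 291755*(-1/237310) = -58351/47462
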